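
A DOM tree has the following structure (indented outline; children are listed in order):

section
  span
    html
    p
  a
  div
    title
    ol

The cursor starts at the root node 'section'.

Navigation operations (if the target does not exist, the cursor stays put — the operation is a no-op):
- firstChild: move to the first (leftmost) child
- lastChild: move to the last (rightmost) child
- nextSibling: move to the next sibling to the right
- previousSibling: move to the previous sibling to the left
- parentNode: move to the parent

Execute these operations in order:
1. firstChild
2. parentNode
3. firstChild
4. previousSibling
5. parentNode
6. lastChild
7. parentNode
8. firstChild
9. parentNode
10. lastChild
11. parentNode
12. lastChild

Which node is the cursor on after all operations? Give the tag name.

After 1 (firstChild): span
After 2 (parentNode): section
After 3 (firstChild): span
After 4 (previousSibling): span (no-op, stayed)
After 5 (parentNode): section
After 6 (lastChild): div
After 7 (parentNode): section
After 8 (firstChild): span
After 9 (parentNode): section
After 10 (lastChild): div
After 11 (parentNode): section
After 12 (lastChild): div

Answer: div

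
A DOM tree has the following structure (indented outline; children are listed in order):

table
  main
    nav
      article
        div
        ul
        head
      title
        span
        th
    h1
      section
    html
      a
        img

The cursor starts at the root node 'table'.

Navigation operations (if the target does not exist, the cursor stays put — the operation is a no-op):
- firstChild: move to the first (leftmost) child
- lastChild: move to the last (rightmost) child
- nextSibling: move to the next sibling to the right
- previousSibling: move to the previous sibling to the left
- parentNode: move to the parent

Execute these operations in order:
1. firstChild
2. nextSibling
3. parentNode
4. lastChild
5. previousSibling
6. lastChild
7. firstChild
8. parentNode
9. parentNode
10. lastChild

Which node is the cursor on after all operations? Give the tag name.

Answer: html

Derivation:
After 1 (firstChild): main
After 2 (nextSibling): main (no-op, stayed)
After 3 (parentNode): table
After 4 (lastChild): main
After 5 (previousSibling): main (no-op, stayed)
After 6 (lastChild): html
After 7 (firstChild): a
After 8 (parentNode): html
After 9 (parentNode): main
After 10 (lastChild): html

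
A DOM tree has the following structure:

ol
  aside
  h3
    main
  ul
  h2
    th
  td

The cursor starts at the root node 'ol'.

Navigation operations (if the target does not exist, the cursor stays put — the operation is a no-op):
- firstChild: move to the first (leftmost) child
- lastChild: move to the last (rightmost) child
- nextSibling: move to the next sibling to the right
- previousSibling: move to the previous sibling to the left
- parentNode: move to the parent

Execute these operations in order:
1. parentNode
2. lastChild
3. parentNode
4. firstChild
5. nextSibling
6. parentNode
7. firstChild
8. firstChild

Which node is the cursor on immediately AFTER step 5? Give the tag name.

After 1 (parentNode): ol (no-op, stayed)
After 2 (lastChild): td
After 3 (parentNode): ol
After 4 (firstChild): aside
After 5 (nextSibling): h3

Answer: h3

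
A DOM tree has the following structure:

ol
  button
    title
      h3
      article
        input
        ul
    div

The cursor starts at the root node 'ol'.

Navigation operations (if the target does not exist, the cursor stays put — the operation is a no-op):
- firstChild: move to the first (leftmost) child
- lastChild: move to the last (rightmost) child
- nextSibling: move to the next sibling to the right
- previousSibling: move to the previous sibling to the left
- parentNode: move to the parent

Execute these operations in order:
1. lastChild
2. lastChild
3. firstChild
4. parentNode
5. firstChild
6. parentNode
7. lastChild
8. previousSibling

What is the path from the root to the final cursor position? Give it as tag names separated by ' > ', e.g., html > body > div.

After 1 (lastChild): button
After 2 (lastChild): div
After 3 (firstChild): div (no-op, stayed)
After 4 (parentNode): button
After 5 (firstChild): title
After 6 (parentNode): button
After 7 (lastChild): div
After 8 (previousSibling): title

Answer: ol > button > title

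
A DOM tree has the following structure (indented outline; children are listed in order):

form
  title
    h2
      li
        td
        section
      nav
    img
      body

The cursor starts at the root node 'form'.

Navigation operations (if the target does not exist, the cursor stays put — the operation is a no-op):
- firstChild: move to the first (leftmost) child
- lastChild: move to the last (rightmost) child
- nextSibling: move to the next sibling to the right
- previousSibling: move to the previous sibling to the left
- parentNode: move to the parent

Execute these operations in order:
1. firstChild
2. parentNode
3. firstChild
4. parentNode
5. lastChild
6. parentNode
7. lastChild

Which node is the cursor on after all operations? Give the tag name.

Answer: title

Derivation:
After 1 (firstChild): title
After 2 (parentNode): form
After 3 (firstChild): title
After 4 (parentNode): form
After 5 (lastChild): title
After 6 (parentNode): form
After 7 (lastChild): title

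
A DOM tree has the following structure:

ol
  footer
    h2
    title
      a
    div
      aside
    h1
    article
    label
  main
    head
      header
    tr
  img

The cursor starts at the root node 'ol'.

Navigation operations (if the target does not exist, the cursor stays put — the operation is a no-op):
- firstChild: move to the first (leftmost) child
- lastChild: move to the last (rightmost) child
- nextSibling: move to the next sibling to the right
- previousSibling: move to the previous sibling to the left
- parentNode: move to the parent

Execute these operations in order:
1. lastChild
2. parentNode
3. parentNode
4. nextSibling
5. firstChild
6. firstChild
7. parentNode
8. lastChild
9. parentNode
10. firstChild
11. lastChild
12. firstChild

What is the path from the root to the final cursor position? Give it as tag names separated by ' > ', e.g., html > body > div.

Answer: ol > footer > h2

Derivation:
After 1 (lastChild): img
After 2 (parentNode): ol
After 3 (parentNode): ol (no-op, stayed)
After 4 (nextSibling): ol (no-op, stayed)
After 5 (firstChild): footer
After 6 (firstChild): h2
After 7 (parentNode): footer
After 8 (lastChild): label
After 9 (parentNode): footer
After 10 (firstChild): h2
After 11 (lastChild): h2 (no-op, stayed)
After 12 (firstChild): h2 (no-op, stayed)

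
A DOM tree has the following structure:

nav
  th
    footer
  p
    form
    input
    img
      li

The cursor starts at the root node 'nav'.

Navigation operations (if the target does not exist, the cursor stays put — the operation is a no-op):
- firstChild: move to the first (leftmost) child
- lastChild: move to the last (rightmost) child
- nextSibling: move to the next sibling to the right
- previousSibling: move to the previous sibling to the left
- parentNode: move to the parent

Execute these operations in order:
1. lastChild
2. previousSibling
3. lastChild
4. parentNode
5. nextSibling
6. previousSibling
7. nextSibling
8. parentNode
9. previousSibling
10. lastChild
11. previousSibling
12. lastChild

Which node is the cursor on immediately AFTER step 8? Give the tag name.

After 1 (lastChild): p
After 2 (previousSibling): th
After 3 (lastChild): footer
After 4 (parentNode): th
After 5 (nextSibling): p
After 6 (previousSibling): th
After 7 (nextSibling): p
After 8 (parentNode): nav

Answer: nav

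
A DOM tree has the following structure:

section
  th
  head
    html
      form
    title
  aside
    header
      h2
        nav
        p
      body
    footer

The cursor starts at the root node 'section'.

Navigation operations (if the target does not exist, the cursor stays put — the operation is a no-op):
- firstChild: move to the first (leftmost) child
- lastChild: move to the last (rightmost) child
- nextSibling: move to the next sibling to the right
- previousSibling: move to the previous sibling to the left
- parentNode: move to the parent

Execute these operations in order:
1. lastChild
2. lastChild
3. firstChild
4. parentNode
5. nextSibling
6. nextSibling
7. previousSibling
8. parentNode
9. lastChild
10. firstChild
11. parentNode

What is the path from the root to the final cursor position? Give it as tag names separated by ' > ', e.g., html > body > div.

After 1 (lastChild): aside
After 2 (lastChild): footer
After 3 (firstChild): footer (no-op, stayed)
After 4 (parentNode): aside
After 5 (nextSibling): aside (no-op, stayed)
After 6 (nextSibling): aside (no-op, stayed)
After 7 (previousSibling): head
After 8 (parentNode): section
After 9 (lastChild): aside
After 10 (firstChild): header
After 11 (parentNode): aside

Answer: section > aside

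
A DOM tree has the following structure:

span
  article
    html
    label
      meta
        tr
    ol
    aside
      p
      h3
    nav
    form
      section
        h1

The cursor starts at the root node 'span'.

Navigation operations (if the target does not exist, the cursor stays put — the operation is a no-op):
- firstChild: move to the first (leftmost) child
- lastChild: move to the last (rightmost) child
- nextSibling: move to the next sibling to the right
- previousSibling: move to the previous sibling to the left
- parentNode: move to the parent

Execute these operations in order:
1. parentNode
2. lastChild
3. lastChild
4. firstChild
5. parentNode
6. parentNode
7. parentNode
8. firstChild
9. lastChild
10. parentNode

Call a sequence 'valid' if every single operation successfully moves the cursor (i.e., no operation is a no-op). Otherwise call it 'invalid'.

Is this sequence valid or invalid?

After 1 (parentNode): span (no-op, stayed)
After 2 (lastChild): article
After 3 (lastChild): form
After 4 (firstChild): section
After 5 (parentNode): form
After 6 (parentNode): article
After 7 (parentNode): span
After 8 (firstChild): article
After 9 (lastChild): form
After 10 (parentNode): article

Answer: invalid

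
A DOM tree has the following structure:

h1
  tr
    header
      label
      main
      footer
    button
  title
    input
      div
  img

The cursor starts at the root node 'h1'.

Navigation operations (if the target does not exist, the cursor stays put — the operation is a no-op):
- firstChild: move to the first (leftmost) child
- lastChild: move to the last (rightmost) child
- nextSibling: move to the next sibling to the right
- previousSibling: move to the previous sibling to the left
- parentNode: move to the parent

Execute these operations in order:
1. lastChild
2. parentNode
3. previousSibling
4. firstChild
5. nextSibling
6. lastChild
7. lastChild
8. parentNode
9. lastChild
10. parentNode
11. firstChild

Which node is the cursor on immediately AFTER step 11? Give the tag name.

Answer: div

Derivation:
After 1 (lastChild): img
After 2 (parentNode): h1
After 3 (previousSibling): h1 (no-op, stayed)
After 4 (firstChild): tr
After 5 (nextSibling): title
After 6 (lastChild): input
After 7 (lastChild): div
After 8 (parentNode): input
After 9 (lastChild): div
After 10 (parentNode): input
After 11 (firstChild): div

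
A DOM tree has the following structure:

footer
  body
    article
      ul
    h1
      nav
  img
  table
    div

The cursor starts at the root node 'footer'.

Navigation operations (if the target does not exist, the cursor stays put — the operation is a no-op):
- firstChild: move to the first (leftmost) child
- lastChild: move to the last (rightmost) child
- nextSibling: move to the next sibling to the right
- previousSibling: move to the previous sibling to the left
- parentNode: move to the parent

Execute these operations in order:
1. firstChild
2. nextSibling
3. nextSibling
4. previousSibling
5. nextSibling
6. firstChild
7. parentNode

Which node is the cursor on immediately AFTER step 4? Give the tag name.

Answer: img

Derivation:
After 1 (firstChild): body
After 2 (nextSibling): img
After 3 (nextSibling): table
After 4 (previousSibling): img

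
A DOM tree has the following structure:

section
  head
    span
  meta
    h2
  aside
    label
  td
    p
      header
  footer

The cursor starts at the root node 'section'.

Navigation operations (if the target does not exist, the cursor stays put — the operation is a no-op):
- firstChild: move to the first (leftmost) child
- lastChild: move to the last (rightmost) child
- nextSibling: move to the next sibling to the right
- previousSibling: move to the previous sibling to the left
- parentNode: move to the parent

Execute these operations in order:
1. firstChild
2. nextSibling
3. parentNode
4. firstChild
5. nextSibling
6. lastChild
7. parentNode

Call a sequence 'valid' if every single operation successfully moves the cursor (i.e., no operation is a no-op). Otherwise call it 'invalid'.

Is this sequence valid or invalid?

After 1 (firstChild): head
After 2 (nextSibling): meta
After 3 (parentNode): section
After 4 (firstChild): head
After 5 (nextSibling): meta
After 6 (lastChild): h2
After 7 (parentNode): meta

Answer: valid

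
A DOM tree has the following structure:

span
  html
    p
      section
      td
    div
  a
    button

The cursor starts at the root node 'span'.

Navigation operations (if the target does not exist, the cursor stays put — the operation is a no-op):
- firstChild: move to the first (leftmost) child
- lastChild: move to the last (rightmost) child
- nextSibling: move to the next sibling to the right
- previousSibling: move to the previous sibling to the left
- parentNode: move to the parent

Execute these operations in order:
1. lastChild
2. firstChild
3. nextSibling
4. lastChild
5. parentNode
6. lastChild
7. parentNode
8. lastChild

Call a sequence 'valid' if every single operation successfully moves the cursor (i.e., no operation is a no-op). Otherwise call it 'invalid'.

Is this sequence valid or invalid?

Answer: invalid

Derivation:
After 1 (lastChild): a
After 2 (firstChild): button
After 3 (nextSibling): button (no-op, stayed)
After 4 (lastChild): button (no-op, stayed)
After 5 (parentNode): a
After 6 (lastChild): button
After 7 (parentNode): a
After 8 (lastChild): button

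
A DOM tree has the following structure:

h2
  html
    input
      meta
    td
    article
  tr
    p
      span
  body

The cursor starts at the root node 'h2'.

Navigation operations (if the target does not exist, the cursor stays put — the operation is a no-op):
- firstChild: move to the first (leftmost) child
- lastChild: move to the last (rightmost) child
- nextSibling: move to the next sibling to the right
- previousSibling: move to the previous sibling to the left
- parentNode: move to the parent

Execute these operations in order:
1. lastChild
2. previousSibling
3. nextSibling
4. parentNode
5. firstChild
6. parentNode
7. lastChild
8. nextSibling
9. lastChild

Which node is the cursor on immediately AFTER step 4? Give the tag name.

After 1 (lastChild): body
After 2 (previousSibling): tr
After 3 (nextSibling): body
After 4 (parentNode): h2

Answer: h2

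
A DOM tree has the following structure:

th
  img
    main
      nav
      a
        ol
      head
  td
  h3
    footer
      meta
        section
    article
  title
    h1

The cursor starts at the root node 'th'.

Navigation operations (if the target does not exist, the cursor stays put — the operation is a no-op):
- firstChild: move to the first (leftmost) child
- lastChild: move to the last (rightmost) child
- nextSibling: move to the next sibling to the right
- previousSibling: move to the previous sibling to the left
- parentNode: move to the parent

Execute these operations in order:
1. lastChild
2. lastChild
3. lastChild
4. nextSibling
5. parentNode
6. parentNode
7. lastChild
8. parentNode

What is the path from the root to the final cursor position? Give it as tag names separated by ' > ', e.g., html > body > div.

After 1 (lastChild): title
After 2 (lastChild): h1
After 3 (lastChild): h1 (no-op, stayed)
After 4 (nextSibling): h1 (no-op, stayed)
After 5 (parentNode): title
After 6 (parentNode): th
After 7 (lastChild): title
After 8 (parentNode): th

Answer: th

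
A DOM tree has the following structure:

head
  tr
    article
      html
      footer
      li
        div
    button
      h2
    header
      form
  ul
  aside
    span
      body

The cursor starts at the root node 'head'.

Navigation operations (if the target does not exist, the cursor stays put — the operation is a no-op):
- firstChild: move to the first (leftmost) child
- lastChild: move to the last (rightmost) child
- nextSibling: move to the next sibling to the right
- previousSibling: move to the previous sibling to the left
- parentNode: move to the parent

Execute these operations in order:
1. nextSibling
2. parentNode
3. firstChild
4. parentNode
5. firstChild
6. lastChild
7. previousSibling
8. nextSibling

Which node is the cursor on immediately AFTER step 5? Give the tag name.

After 1 (nextSibling): head (no-op, stayed)
After 2 (parentNode): head (no-op, stayed)
After 3 (firstChild): tr
After 4 (parentNode): head
After 5 (firstChild): tr

Answer: tr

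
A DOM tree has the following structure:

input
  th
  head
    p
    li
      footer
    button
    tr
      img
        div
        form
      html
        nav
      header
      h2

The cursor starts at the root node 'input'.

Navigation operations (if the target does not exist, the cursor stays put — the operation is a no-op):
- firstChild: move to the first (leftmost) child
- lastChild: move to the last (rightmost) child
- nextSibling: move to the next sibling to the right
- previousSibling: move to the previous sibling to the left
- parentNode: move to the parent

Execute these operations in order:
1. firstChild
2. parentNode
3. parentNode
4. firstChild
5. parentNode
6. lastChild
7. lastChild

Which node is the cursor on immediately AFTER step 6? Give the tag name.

After 1 (firstChild): th
After 2 (parentNode): input
After 3 (parentNode): input (no-op, stayed)
After 4 (firstChild): th
After 5 (parentNode): input
After 6 (lastChild): head

Answer: head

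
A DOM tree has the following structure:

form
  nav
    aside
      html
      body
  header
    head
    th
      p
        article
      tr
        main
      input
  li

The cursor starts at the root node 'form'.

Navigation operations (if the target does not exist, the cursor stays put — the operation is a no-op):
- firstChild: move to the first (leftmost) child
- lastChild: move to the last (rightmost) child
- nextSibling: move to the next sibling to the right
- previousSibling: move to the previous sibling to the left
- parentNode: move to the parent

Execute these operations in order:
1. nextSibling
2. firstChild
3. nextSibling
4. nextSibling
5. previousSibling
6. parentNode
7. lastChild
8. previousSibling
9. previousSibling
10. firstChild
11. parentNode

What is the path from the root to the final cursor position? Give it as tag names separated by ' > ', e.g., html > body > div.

Answer: form > nav

Derivation:
After 1 (nextSibling): form (no-op, stayed)
After 2 (firstChild): nav
After 3 (nextSibling): header
After 4 (nextSibling): li
After 5 (previousSibling): header
After 6 (parentNode): form
After 7 (lastChild): li
After 8 (previousSibling): header
After 9 (previousSibling): nav
After 10 (firstChild): aside
After 11 (parentNode): nav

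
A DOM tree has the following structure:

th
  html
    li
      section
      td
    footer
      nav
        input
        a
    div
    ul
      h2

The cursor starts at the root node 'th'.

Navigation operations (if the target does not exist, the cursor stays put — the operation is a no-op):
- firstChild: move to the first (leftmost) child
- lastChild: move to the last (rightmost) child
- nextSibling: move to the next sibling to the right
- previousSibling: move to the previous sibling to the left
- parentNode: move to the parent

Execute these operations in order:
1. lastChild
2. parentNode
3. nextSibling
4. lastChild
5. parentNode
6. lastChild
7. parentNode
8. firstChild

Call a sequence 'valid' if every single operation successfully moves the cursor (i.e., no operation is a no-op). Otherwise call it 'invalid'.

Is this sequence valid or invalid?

Answer: invalid

Derivation:
After 1 (lastChild): html
After 2 (parentNode): th
After 3 (nextSibling): th (no-op, stayed)
After 4 (lastChild): html
After 5 (parentNode): th
After 6 (lastChild): html
After 7 (parentNode): th
After 8 (firstChild): html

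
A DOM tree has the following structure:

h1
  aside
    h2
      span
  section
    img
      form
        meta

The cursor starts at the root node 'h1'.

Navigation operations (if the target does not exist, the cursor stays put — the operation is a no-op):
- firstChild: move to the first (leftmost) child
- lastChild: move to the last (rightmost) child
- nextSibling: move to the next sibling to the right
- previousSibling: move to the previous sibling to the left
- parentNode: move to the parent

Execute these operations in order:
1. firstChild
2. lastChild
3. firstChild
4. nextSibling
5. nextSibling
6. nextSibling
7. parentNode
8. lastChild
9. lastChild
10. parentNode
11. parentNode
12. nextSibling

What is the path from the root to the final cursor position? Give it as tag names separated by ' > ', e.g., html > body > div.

After 1 (firstChild): aside
After 2 (lastChild): h2
After 3 (firstChild): span
After 4 (nextSibling): span (no-op, stayed)
After 5 (nextSibling): span (no-op, stayed)
After 6 (nextSibling): span (no-op, stayed)
After 7 (parentNode): h2
After 8 (lastChild): span
After 9 (lastChild): span (no-op, stayed)
After 10 (parentNode): h2
After 11 (parentNode): aside
After 12 (nextSibling): section

Answer: h1 > section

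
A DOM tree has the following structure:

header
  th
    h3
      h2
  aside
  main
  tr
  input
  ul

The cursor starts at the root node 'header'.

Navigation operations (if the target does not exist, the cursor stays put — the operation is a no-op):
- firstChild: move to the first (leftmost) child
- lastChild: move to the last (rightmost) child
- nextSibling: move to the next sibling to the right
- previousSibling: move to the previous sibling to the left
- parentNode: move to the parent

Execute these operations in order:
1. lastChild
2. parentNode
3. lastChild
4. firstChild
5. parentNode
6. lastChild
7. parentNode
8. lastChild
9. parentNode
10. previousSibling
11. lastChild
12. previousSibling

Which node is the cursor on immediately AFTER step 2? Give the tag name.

After 1 (lastChild): ul
After 2 (parentNode): header

Answer: header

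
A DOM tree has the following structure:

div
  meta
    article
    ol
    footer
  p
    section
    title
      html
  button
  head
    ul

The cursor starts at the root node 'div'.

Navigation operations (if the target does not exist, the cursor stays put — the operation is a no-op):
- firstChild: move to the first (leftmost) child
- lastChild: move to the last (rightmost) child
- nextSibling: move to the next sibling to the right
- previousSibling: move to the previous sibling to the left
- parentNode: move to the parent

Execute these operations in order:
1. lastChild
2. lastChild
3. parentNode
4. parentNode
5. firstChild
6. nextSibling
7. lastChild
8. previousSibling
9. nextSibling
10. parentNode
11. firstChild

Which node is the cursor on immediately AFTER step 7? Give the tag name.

After 1 (lastChild): head
After 2 (lastChild): ul
After 3 (parentNode): head
After 4 (parentNode): div
After 5 (firstChild): meta
After 6 (nextSibling): p
After 7 (lastChild): title

Answer: title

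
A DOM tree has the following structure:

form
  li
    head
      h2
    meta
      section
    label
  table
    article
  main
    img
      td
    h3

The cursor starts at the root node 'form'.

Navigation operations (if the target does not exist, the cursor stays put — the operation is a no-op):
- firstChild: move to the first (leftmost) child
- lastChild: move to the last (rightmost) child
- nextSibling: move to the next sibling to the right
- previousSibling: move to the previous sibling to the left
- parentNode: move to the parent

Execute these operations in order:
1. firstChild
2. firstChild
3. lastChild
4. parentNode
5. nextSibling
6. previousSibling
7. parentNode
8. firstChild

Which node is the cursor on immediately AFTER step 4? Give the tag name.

Answer: head

Derivation:
After 1 (firstChild): li
After 2 (firstChild): head
After 3 (lastChild): h2
After 4 (parentNode): head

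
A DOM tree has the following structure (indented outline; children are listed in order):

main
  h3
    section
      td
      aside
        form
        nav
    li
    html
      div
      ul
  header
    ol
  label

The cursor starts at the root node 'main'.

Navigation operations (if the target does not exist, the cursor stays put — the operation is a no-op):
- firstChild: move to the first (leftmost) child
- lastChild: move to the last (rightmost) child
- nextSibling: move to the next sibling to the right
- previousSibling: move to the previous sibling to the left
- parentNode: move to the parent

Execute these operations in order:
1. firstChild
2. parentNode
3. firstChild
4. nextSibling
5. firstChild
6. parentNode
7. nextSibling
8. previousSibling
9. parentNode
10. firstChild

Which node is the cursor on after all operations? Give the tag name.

After 1 (firstChild): h3
After 2 (parentNode): main
After 3 (firstChild): h3
After 4 (nextSibling): header
After 5 (firstChild): ol
After 6 (parentNode): header
After 7 (nextSibling): label
After 8 (previousSibling): header
After 9 (parentNode): main
After 10 (firstChild): h3

Answer: h3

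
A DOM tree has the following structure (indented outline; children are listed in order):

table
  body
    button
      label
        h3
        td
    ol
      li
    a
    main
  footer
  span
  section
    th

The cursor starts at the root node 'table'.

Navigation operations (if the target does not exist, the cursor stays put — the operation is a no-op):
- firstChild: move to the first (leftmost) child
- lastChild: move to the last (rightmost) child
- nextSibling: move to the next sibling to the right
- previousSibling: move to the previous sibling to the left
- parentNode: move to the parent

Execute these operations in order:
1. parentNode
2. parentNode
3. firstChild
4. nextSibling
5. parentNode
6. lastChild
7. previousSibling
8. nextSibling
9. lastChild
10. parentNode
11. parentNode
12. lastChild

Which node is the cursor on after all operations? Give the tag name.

Answer: section

Derivation:
After 1 (parentNode): table (no-op, stayed)
After 2 (parentNode): table (no-op, stayed)
After 3 (firstChild): body
After 4 (nextSibling): footer
After 5 (parentNode): table
After 6 (lastChild): section
After 7 (previousSibling): span
After 8 (nextSibling): section
After 9 (lastChild): th
After 10 (parentNode): section
After 11 (parentNode): table
After 12 (lastChild): section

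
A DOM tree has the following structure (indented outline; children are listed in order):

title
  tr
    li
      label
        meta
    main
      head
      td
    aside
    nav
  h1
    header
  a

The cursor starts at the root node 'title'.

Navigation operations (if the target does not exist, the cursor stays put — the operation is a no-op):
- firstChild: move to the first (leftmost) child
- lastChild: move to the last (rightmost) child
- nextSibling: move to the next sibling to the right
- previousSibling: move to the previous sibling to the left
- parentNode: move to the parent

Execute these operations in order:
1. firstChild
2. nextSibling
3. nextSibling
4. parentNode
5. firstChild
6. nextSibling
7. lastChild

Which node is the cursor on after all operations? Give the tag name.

After 1 (firstChild): tr
After 2 (nextSibling): h1
After 3 (nextSibling): a
After 4 (parentNode): title
After 5 (firstChild): tr
After 6 (nextSibling): h1
After 7 (lastChild): header

Answer: header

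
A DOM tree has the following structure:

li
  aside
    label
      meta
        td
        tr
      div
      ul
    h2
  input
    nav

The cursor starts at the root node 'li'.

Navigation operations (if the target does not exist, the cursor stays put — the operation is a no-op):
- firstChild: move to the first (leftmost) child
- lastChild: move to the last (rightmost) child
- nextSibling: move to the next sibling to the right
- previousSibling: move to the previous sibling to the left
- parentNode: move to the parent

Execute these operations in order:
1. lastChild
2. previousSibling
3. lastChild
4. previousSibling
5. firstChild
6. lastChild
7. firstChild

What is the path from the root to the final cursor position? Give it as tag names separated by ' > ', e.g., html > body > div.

After 1 (lastChild): input
After 2 (previousSibling): aside
After 3 (lastChild): h2
After 4 (previousSibling): label
After 5 (firstChild): meta
After 6 (lastChild): tr
After 7 (firstChild): tr (no-op, stayed)

Answer: li > aside > label > meta > tr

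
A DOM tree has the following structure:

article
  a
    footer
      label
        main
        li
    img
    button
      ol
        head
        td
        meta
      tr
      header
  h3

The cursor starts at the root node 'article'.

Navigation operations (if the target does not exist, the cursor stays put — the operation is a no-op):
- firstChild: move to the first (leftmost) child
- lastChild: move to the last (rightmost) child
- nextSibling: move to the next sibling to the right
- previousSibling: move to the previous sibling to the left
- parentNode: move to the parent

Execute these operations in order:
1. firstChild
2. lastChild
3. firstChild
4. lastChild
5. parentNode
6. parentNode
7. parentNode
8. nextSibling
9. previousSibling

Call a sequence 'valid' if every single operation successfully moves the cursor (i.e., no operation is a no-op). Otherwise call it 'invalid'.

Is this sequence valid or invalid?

After 1 (firstChild): a
After 2 (lastChild): button
After 3 (firstChild): ol
After 4 (lastChild): meta
After 5 (parentNode): ol
After 6 (parentNode): button
After 7 (parentNode): a
After 8 (nextSibling): h3
After 9 (previousSibling): a

Answer: valid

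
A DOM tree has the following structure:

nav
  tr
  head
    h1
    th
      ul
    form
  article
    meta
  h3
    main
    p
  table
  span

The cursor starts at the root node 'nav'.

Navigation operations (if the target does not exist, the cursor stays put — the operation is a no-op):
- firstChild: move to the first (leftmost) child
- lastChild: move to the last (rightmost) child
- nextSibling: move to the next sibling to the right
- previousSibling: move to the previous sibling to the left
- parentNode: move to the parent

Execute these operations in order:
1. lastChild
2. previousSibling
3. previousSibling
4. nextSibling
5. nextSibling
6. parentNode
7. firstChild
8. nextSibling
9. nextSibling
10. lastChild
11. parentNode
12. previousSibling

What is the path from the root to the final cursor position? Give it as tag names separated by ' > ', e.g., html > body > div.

After 1 (lastChild): span
After 2 (previousSibling): table
After 3 (previousSibling): h3
After 4 (nextSibling): table
After 5 (nextSibling): span
After 6 (parentNode): nav
After 7 (firstChild): tr
After 8 (nextSibling): head
After 9 (nextSibling): article
After 10 (lastChild): meta
After 11 (parentNode): article
After 12 (previousSibling): head

Answer: nav > head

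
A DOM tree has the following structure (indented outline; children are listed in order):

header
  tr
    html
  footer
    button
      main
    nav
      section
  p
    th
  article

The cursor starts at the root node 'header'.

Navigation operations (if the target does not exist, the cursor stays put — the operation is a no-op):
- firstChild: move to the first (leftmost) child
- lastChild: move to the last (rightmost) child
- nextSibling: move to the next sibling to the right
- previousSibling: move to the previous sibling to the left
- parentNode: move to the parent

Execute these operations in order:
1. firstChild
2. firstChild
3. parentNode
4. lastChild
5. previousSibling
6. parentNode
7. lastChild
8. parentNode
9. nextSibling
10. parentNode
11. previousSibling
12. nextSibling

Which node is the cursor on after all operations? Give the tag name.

Answer: header

Derivation:
After 1 (firstChild): tr
After 2 (firstChild): html
After 3 (parentNode): tr
After 4 (lastChild): html
After 5 (previousSibling): html (no-op, stayed)
After 6 (parentNode): tr
After 7 (lastChild): html
After 8 (parentNode): tr
After 9 (nextSibling): footer
After 10 (parentNode): header
After 11 (previousSibling): header (no-op, stayed)
After 12 (nextSibling): header (no-op, stayed)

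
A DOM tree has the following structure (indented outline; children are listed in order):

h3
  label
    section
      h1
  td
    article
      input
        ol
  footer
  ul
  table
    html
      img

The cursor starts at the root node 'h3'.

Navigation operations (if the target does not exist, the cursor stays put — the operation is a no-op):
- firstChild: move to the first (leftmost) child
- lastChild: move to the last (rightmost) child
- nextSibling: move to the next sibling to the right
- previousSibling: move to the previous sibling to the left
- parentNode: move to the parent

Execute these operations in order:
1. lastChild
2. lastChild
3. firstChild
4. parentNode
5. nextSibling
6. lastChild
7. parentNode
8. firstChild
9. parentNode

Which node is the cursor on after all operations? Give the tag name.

After 1 (lastChild): table
After 2 (lastChild): html
After 3 (firstChild): img
After 4 (parentNode): html
After 5 (nextSibling): html (no-op, stayed)
After 6 (lastChild): img
After 7 (parentNode): html
After 8 (firstChild): img
After 9 (parentNode): html

Answer: html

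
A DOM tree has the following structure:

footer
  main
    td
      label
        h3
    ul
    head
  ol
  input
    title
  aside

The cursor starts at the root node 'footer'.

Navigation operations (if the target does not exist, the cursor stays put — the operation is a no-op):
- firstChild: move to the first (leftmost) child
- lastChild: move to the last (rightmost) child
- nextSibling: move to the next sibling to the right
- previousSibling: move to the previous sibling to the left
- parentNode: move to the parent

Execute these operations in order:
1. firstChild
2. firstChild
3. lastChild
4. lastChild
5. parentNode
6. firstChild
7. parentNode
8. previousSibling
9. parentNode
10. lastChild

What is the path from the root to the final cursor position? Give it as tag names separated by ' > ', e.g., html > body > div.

Answer: footer > main > td > label

Derivation:
After 1 (firstChild): main
After 2 (firstChild): td
After 3 (lastChild): label
After 4 (lastChild): h3
After 5 (parentNode): label
After 6 (firstChild): h3
After 7 (parentNode): label
After 8 (previousSibling): label (no-op, stayed)
After 9 (parentNode): td
After 10 (lastChild): label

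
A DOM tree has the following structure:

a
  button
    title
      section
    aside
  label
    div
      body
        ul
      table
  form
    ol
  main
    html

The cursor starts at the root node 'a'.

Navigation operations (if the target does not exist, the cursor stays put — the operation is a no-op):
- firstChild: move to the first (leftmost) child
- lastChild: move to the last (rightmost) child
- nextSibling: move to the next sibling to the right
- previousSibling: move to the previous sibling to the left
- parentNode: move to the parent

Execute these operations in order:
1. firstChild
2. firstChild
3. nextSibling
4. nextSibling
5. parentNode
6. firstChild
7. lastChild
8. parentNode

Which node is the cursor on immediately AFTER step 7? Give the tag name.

After 1 (firstChild): button
After 2 (firstChild): title
After 3 (nextSibling): aside
After 4 (nextSibling): aside (no-op, stayed)
After 5 (parentNode): button
After 6 (firstChild): title
After 7 (lastChild): section

Answer: section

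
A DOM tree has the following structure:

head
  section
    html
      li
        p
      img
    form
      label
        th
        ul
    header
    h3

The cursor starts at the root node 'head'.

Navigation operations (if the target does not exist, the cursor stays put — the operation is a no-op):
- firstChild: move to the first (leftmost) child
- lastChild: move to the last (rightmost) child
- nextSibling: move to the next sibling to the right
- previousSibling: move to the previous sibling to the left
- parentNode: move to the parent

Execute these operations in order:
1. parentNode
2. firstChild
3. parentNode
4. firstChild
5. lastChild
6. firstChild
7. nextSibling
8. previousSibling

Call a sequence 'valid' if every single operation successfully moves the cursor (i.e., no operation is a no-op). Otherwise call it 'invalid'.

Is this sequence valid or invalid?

After 1 (parentNode): head (no-op, stayed)
After 2 (firstChild): section
After 3 (parentNode): head
After 4 (firstChild): section
After 5 (lastChild): h3
After 6 (firstChild): h3 (no-op, stayed)
After 7 (nextSibling): h3 (no-op, stayed)
After 8 (previousSibling): header

Answer: invalid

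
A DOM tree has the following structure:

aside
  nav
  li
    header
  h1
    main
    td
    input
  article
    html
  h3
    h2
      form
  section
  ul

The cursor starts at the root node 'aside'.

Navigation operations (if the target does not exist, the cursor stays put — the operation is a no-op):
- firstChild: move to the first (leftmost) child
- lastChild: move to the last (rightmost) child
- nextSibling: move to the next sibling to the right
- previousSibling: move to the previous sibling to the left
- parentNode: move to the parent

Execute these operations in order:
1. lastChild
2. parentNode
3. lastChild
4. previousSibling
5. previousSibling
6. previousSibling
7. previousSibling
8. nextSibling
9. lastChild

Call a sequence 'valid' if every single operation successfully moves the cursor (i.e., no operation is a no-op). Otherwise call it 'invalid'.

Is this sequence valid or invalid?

After 1 (lastChild): ul
After 2 (parentNode): aside
After 3 (lastChild): ul
After 4 (previousSibling): section
After 5 (previousSibling): h3
After 6 (previousSibling): article
After 7 (previousSibling): h1
After 8 (nextSibling): article
After 9 (lastChild): html

Answer: valid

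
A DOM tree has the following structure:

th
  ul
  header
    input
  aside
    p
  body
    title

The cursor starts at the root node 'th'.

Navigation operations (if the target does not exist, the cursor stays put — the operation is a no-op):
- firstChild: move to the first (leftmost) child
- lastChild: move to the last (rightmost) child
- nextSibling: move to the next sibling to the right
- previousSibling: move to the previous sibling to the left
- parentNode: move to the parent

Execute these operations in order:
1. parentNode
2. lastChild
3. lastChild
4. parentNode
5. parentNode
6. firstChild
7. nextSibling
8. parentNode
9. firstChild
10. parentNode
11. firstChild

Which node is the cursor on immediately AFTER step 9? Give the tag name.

Answer: ul

Derivation:
After 1 (parentNode): th (no-op, stayed)
After 2 (lastChild): body
After 3 (lastChild): title
After 4 (parentNode): body
After 5 (parentNode): th
After 6 (firstChild): ul
After 7 (nextSibling): header
After 8 (parentNode): th
After 9 (firstChild): ul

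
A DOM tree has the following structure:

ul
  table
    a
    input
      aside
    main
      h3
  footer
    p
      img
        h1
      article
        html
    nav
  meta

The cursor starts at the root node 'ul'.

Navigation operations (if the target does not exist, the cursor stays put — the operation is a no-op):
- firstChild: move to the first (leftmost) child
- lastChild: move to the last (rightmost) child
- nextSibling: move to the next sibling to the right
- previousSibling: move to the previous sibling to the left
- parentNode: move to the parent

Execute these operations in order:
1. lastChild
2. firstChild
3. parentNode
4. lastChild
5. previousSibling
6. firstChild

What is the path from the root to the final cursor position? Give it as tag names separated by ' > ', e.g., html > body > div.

After 1 (lastChild): meta
After 2 (firstChild): meta (no-op, stayed)
After 3 (parentNode): ul
After 4 (lastChild): meta
After 5 (previousSibling): footer
After 6 (firstChild): p

Answer: ul > footer > p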